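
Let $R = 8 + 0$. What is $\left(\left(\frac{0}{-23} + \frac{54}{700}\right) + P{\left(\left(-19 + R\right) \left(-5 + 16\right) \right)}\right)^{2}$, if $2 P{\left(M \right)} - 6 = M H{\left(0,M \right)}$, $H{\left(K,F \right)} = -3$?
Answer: $\frac{1043354601}{30625} \approx 34069.0$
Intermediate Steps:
$R = 8$
$P{\left(M \right)} = 3 - \frac{3 M}{2}$ ($P{\left(M \right)} = 3 + \frac{M \left(-3\right)}{2} = 3 + \frac{\left(-3\right) M}{2} = 3 - \frac{3 M}{2}$)
$\left(\left(\frac{0}{-23} + \frac{54}{700}\right) + P{\left(\left(-19 + R\right) \left(-5 + 16\right) \right)}\right)^{2} = \left(\left(\frac{0}{-23} + \frac{54}{700}\right) - \left(-3 + \frac{3 \left(-19 + 8\right) \left(-5 + 16\right)}{2}\right)\right)^{2} = \left(\left(0 \left(- \frac{1}{23}\right) + 54 \cdot \frac{1}{700}\right) - \left(-3 + \frac{3 \left(\left(-11\right) 11\right)}{2}\right)\right)^{2} = \left(\left(0 + \frac{27}{350}\right) + \left(3 - - \frac{363}{2}\right)\right)^{2} = \left(\frac{27}{350} + \left(3 + \frac{363}{2}\right)\right)^{2} = \left(\frac{27}{350} + \frac{369}{2}\right)^{2} = \left(\frac{32301}{175}\right)^{2} = \frac{1043354601}{30625}$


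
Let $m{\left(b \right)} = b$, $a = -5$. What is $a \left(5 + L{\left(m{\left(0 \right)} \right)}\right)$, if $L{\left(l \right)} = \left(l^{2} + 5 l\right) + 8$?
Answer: $-65$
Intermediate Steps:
$L{\left(l \right)} = 8 + l^{2} + 5 l$
$a \left(5 + L{\left(m{\left(0 \right)} \right)}\right) = - 5 \left(5 + \left(8 + 0^{2} + 5 \cdot 0\right)\right) = - 5 \left(5 + \left(8 + 0 + 0\right)\right) = - 5 \left(5 + 8\right) = \left(-5\right) 13 = -65$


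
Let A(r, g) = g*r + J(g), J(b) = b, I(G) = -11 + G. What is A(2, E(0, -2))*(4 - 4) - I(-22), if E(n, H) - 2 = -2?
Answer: 33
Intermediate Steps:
E(n, H) = 0 (E(n, H) = 2 - 2 = 0)
A(r, g) = g + g*r (A(r, g) = g*r + g = g + g*r)
A(2, E(0, -2))*(4 - 4) - I(-22) = (0*(1 + 2))*(4 - 4) - (-11 - 22) = (0*3)*0 - 1*(-33) = 0*0 + 33 = 0 + 33 = 33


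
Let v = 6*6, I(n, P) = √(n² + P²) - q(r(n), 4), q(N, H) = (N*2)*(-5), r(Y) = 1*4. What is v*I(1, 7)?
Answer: 1440 + 180*√2 ≈ 1694.6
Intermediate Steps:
r(Y) = 4
q(N, H) = -10*N (q(N, H) = (2*N)*(-5) = -10*N)
I(n, P) = 40 + √(P² + n²) (I(n, P) = √(n² + P²) - (-10)*4 = √(P² + n²) - 1*(-40) = √(P² + n²) + 40 = 40 + √(P² + n²))
v = 36
v*I(1, 7) = 36*(40 + √(7² + 1²)) = 36*(40 + √(49 + 1)) = 36*(40 + √50) = 36*(40 + 5*√2) = 1440 + 180*√2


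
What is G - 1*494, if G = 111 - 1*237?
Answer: -620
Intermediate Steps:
G = -126 (G = 111 - 237 = -126)
G - 1*494 = -126 - 1*494 = -126 - 494 = -620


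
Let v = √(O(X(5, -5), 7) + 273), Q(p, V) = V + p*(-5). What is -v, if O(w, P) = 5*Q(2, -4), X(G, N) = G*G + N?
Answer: -√203 ≈ -14.248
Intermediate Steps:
Q(p, V) = V - 5*p
X(G, N) = N + G² (X(G, N) = G² + N = N + G²)
O(w, P) = -70 (O(w, P) = 5*(-4 - 5*2) = 5*(-4 - 10) = 5*(-14) = -70)
v = √203 (v = √(-70 + 273) = √203 ≈ 14.248)
-v = -√203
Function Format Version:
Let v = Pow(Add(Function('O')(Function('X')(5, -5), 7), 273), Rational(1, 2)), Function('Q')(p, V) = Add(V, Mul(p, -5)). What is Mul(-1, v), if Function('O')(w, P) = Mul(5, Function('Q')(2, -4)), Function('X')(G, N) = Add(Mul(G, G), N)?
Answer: Mul(-1, Pow(203, Rational(1, 2))) ≈ -14.248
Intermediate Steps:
Function('Q')(p, V) = Add(V, Mul(-5, p))
Function('X')(G, N) = Add(N, Pow(G, 2)) (Function('X')(G, N) = Add(Pow(G, 2), N) = Add(N, Pow(G, 2)))
Function('O')(w, P) = -70 (Function('O')(w, P) = Mul(5, Add(-4, Mul(-5, 2))) = Mul(5, Add(-4, -10)) = Mul(5, -14) = -70)
v = Pow(203, Rational(1, 2)) (v = Pow(Add(-70, 273), Rational(1, 2)) = Pow(203, Rational(1, 2)) ≈ 14.248)
Mul(-1, v) = Mul(-1, Pow(203, Rational(1, 2)))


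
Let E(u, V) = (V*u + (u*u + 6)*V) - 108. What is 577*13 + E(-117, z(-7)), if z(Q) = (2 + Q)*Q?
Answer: 482623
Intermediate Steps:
z(Q) = Q*(2 + Q)
E(u, V) = -108 + V*u + V*(6 + u**2) (E(u, V) = (V*u + (u**2 + 6)*V) - 108 = (V*u + (6 + u**2)*V) - 108 = (V*u + V*(6 + u**2)) - 108 = -108 + V*u + V*(6 + u**2))
577*13 + E(-117, z(-7)) = 577*13 + (-108 + 6*(-7*(2 - 7)) - 7*(2 - 7)*(-117) - 7*(2 - 7)*(-117)**2) = 7501 + (-108 + 6*(-7*(-5)) - 7*(-5)*(-117) - 7*(-5)*13689) = 7501 + (-108 + 6*35 + 35*(-117) + 35*13689) = 7501 + (-108 + 210 - 4095 + 479115) = 7501 + 475122 = 482623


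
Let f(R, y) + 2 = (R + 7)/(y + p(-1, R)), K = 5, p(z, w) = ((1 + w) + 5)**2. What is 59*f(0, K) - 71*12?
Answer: -39357/41 ≈ -959.93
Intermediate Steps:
p(z, w) = (6 + w)**2
f(R, y) = -2 + (7 + R)/(y + (6 + R)**2) (f(R, y) = -2 + (R + 7)/(y + (6 + R)**2) = -2 + (7 + R)/(y + (6 + R)**2))
59*f(0, K) - 71*12 = 59*((7 + 0 - 2*5 - 2*(6 + 0)**2)/(5 + (6 + 0)**2)) - 71*12 = 59*((7 + 0 - 10 - 2*6**2)/(5 + 6**2)) - 852 = 59*((7 + 0 - 10 - 2*36)/(5 + 36)) - 852 = 59*((7 + 0 - 10 - 72)/41) - 852 = 59*((1/41)*(-75)) - 852 = 59*(-75/41) - 852 = -4425/41 - 852 = -39357/41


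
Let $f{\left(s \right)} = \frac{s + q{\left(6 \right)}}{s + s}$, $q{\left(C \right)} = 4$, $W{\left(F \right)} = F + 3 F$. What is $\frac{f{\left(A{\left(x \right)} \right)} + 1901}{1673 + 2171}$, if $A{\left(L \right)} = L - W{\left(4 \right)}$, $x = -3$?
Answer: $\frac{72253}{146072} \approx 0.49464$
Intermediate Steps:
$W{\left(F \right)} = 4 F$
$A{\left(L \right)} = -16 + L$ ($A{\left(L \right)} = L - 4 \cdot 4 = L - 16 = -16 + L$)
$f{\left(s \right)} = \frac{4 + s}{2 s}$ ($f{\left(s \right)} = \frac{s + 4}{s + s} = \frac{4 + s}{2 s}$)
$\frac{f{\left(A{\left(x \right)} \right)} + 1901}{1673 + 2171} = \frac{\frac{4 - 19}{2 \left(-16 - 3\right)} + 1901}{1673 + 2171} = \frac{\frac{4 - 19}{2 \left(-19\right)} + 1901}{3844} = \left(\frac{1}{2} \left(- \frac{1}{19}\right) \left(-15\right) + 1901\right) \frac{1}{3844} = \left(\frac{15}{38} + 1901\right) \frac{1}{3844} = \frac{72253}{38} \cdot \frac{1}{3844} = \frac{72253}{146072}$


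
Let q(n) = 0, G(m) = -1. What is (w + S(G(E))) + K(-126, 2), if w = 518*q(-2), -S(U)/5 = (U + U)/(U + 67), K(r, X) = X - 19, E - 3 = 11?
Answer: -556/33 ≈ -16.848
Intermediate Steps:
E = 14 (E = 3 + 11 = 14)
K(r, X) = -19 + X
S(U) = -10*U/(67 + U) (S(U) = -5*(U + U)/(U + 67) = -5*2*U/(67 + U) = -10*U/(67 + U))
w = 0 (w = 518*0 = 0)
(w + S(G(E))) + K(-126, 2) = (0 - 10*(-1)/(67 - 1)) + (-19 + 2) = (0 - 10*(-1)/66) - 17 = (0 - 10*(-1)*1/66) - 17 = (0 + 5/33) - 17 = 5/33 - 17 = -556/33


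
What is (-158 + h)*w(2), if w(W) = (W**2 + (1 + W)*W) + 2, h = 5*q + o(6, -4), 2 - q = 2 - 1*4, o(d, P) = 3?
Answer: -1620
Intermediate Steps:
q = 4 (q = 2 - (2 - 1*4) = 2 - (2 - 4) = 2 - 1*(-2) = 2 + 2 = 4)
h = 23 (h = 5*4 + 3 = 20 + 3 = 23)
w(W) = 2 + W**2 + W*(1 + W) (w(W) = (W**2 + W*(1 + W)) + 2 = 2 + W**2 + W*(1 + W))
(-158 + h)*w(2) = (-158 + 23)*(2 + 2 + 2*2**2) = -135*(2 + 2 + 2*4) = -135*(2 + 2 + 8) = -135*12 = -1620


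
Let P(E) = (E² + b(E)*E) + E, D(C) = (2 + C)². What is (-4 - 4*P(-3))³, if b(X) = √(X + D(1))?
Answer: -94528 + 38592*√6 ≈ 2.7082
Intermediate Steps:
b(X) = √(9 + X) (b(X) = √(X + (2 + 1)²) = √(X + 3²) = √(X + 9) = √(9 + X))
P(E) = E + E² + E*√(9 + E) (P(E) = (E² + √(9 + E)*E) + E = (E² + E*√(9 + E)) + E = E + E² + E*√(9 + E))
(-4 - 4*P(-3))³ = (-4 - (-12)*(1 - 3 + √(9 - 3)))³ = (-4 - (-12)*(1 - 3 + √6))³ = (-4 - (-12)*(-2 + √6))³ = (-4 - 4*(6 - 3*√6))³ = (-4 + (-24 + 12*√6))³ = (-28 + 12*√6)³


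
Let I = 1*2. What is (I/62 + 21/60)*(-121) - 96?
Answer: -88197/620 ≈ -142.25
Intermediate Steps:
I = 2
(I/62 + 21/60)*(-121) - 96 = (2/62 + 21/60)*(-121) - 96 = (2*(1/62) + 21*(1/60))*(-121) - 96 = (1/31 + 7/20)*(-121) - 96 = (237/620)*(-121) - 96 = -28677/620 - 96 = -88197/620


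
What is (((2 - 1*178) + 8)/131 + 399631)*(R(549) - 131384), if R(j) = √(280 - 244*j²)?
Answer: -6878148556312/131 + 104702986*I*√18385391/131 ≈ -5.2505e+10 + 3.4271e+9*I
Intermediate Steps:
(((2 - 1*178) + 8)/131 + 399631)*(R(549) - 131384) = (((2 - 1*178) + 8)/131 + 399631)*(2*√(70 - 61*549²) - 131384) = (((2 - 178) + 8)/131 + 399631)*(2*√(70 - 61*301401) - 131384) = ((-176 + 8)/131 + 399631)*(2*√(70 - 18385461) - 131384) = ((1/131)*(-168) + 399631)*(2*√(-18385391) - 131384) = (-168/131 + 399631)*(2*(I*√18385391) - 131384) = 52351493*(2*I*√18385391 - 131384)/131 = 52351493*(-131384 + 2*I*√18385391)/131 = -6878148556312/131 + 104702986*I*√18385391/131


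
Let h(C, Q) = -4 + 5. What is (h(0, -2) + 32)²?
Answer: 1089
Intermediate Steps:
h(C, Q) = 1
(h(0, -2) + 32)² = (1 + 32)² = 33² = 1089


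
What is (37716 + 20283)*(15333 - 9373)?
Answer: 345674040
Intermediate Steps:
(37716 + 20283)*(15333 - 9373) = 57999*5960 = 345674040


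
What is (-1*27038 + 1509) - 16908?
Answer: -42437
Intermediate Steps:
(-1*27038 + 1509) - 16908 = (-27038 + 1509) - 16908 = -25529 - 16908 = -42437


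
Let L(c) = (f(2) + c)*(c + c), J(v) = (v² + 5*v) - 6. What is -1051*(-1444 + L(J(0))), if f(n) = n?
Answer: 1467196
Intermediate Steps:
J(v) = -6 + v² + 5*v
L(c) = 2*c*(2 + c) (L(c) = (2 + c)*(c + c) = (2 + c)*(2*c) = 2*c*(2 + c))
-1051*(-1444 + L(J(0))) = -1051*(-1444 + 2*(-6 + 0² + 5*0)*(2 + (-6 + 0² + 5*0))) = -1051*(-1444 + 2*(-6 + 0 + 0)*(2 + (-6 + 0 + 0))) = -1051*(-1444 + 2*(-6)*(2 - 6)) = -1051*(-1444 + 2*(-6)*(-4)) = -1051*(-1444 + 48) = -1051*(-1396) = 1467196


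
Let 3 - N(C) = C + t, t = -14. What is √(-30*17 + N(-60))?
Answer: I*√433 ≈ 20.809*I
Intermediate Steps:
N(C) = 17 - C (N(C) = 3 - (C - 14) = 3 - (-14 + C) = 3 + (14 - C) = 17 - C)
√(-30*17 + N(-60)) = √(-30*17 + (17 - 1*(-60))) = √(-510 + (17 + 60)) = √(-510 + 77) = √(-433) = I*√433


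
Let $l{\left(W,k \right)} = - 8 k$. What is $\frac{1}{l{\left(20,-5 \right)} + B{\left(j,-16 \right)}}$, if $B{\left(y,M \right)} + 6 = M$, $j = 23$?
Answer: $\frac{1}{18} \approx 0.055556$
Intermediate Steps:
$B{\left(y,M \right)} = -6 + M$
$\frac{1}{l{\left(20,-5 \right)} + B{\left(j,-16 \right)}} = \frac{1}{\left(-8\right) \left(-5\right) - 22} = \frac{1}{40 - 22} = \frac{1}{18}$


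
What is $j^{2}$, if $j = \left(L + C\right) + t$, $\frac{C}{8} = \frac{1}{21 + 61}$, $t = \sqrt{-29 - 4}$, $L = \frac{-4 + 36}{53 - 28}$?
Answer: $- \frac{32676881}{1050625} + \frac{2824 i \sqrt{33}}{1025} \approx -31.102 + 15.827 i$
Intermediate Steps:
$L = \frac{32}{25} \approx 1.28$
$t = i \sqrt{33}$ ($t = \sqrt{-33} = i \sqrt{33} \approx 5.7446 i$)
$C = \frac{4}{41}$ ($C = \frac{8}{21 + 61} = \frac{8}{82} = 8 \cdot \frac{1}{82} = \frac{4}{41} \approx 0.097561$)
$j = \frac{1412}{1025} + i \sqrt{33}$ ($j = \left(\frac{32}{25} + \frac{4}{41}\right) + i \sqrt{33} = \frac{1412}{1025} + i \sqrt{33} \approx 1.3776 + 5.7446 i$)
$j^{2} = \left(\frac{1412}{1025} + i \sqrt{33}\right)^{2}$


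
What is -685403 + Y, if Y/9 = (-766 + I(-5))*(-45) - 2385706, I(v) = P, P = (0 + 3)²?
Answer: -21850172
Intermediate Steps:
P = 9 (P = 3² = 9)
I(v) = 9
Y = -21164769 (Y = 9*((-766 + 9)*(-45) - 2385706) = 9*(-757*(-45) - 2385706) = 9*(34065 - 2385706) = 9*(-2351641) = -21164769)
-685403 + Y = -685403 - 21164769 = -21850172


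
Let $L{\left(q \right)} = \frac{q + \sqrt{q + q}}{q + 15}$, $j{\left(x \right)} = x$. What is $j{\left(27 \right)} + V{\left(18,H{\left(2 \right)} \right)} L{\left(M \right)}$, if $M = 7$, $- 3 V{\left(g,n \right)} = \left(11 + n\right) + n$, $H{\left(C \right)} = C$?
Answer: $\frac{559}{22} - \frac{5 \sqrt{14}}{22} \approx 24.559$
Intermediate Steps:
$V{\left(g,n \right)} = - \frac{11}{3} - \frac{2 n}{3}$ ($V{\left(g,n \right)} = - \frac{\left(11 + n\right) + n}{3} = - \frac{11 + 2 n}{3} = - \frac{11}{3} - \frac{2 n}{3}$)
$L{\left(q \right)} = \frac{q + \sqrt{2} \sqrt{q}}{15 + q}$ ($L{\left(q \right)} = \frac{q + \sqrt{2 q}}{15 + q} = \frac{q + \sqrt{2} \sqrt{q}}{15 + q}$)
$j{\left(27 \right)} + V{\left(18,H{\left(2 \right)} \right)} L{\left(M \right)} = 27 + \left(- \frac{11}{3} - \frac{4}{3}\right) \frac{7 + \sqrt{2} \sqrt{7}}{15 + 7} = 27 + \left(- \frac{11}{3} - \frac{4}{3}\right) \frac{7 + \sqrt{14}}{22} = 27 - 5 \frac{7 + \sqrt{14}}{22} = 27 - 5 \left(\frac{7}{22} + \frac{\sqrt{14}}{22}\right) = 27 - \left(\frac{35}{22} + \frac{5 \sqrt{14}}{22}\right) = \frac{559}{22} - \frac{5 \sqrt{14}}{22}$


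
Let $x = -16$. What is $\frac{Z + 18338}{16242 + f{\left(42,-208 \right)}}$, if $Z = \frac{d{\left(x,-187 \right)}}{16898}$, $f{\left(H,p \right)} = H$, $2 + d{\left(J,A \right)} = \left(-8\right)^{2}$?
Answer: $\frac{51645931}{45861172} \approx 1.1261$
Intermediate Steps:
$d{\left(J,A \right)} = 62$ ($d{\left(J,A \right)} = -2 + \left(-8\right)^{2} = -2 + 64 = 62$)
$Z = \frac{31}{8449}$ ($Z = \frac{62}{16898} = 62 \cdot \frac{1}{16898} = \frac{31}{8449} \approx 0.0036691$)
$\frac{Z + 18338}{16242 + f{\left(42,-208 \right)}} = \frac{\frac{31}{8449} + 18338}{16242 + 42} = \frac{154937793}{8449 \cdot 16284} = \frac{154937793}{8449} \cdot \frac{1}{16284} = \frac{51645931}{45861172}$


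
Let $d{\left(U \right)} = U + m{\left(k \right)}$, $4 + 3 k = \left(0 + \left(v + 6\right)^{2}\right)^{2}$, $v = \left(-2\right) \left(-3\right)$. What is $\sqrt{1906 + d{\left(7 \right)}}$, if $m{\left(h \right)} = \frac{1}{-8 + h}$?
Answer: $\frac{\sqrt{205083785039}}{10354} \approx 43.738$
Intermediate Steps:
$v = 6$
$k = \frac{20732}{3}$ ($k = - \frac{4}{3} + \frac{\left(0 + \left(6 + 6\right)^{2}\right)^{2}}{3} = - \frac{4}{3} + \frac{\left(0 + 12^{2}\right)^{2}}{3} = - \frac{4}{3} + \frac{\left(0 + 144\right)^{2}}{3} = - \frac{4}{3} + \frac{144^{2}}{3} = - \frac{4}{3} + \frac{1}{3} \cdot 20736 = - \frac{4}{3} + 6912 = \frac{20732}{3} \approx 6910.7$)
$d{\left(U \right)} = \frac{3}{20708} + U$ ($d{\left(U \right)} = U + \frac{1}{-8 + \frac{20732}{3}} = U + \frac{1}{\frac{20708}{3}} = U + \frac{3}{20708} = \frac{3}{20708} + U$)
$\sqrt{1906 + d{\left(7 \right)}} = \sqrt{1906 + \left(\frac{3}{20708} + 7\right)} = \sqrt{1906 + \frac{144959}{20708}} = \sqrt{\frac{39614407}{20708}} = \frac{\sqrt{205083785039}}{10354}$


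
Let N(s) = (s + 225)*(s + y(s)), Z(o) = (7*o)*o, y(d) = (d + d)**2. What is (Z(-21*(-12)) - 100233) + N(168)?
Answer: 44778447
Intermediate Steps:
y(d) = 4*d**2 (y(d) = (2*d)**2 = 4*d**2)
Z(o) = 7*o**2
N(s) = (225 + s)*(s + 4*s**2) (N(s) = (s + 225)*(s + 4*s**2) = (225 + s)*(s + 4*s**2))
(Z(-21*(-12)) - 100233) + N(168) = (7*(-21*(-12))**2 - 100233) + 168*(225 + 4*168**2 + 901*168) = (7*252**2 - 100233) + 168*(225 + 4*28224 + 151368) = (7*63504 - 100233) + 168*(225 + 112896 + 151368) = (444528 - 100233) + 168*264489 = 344295 + 44434152 = 44778447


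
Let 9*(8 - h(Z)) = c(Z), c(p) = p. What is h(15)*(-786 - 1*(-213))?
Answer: -3629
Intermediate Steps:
h(Z) = 8 - Z/9
h(15)*(-786 - 1*(-213)) = (8 - ⅑*15)*(-786 - 1*(-213)) = (8 - 5/3)*(-786 + 213) = (19/3)*(-573) = -3629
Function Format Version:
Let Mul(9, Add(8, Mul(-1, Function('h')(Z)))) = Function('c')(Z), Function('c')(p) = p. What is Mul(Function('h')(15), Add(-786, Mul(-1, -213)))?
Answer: -3629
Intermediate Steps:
Function('h')(Z) = Add(8, Mul(Rational(-1, 9), Z))
Mul(Function('h')(15), Add(-786, Mul(-1, -213))) = Mul(Add(8, Mul(Rational(-1, 9), 15)), Add(-786, Mul(-1, -213))) = Mul(Add(8, Rational(-5, 3)), Add(-786, 213)) = Mul(Rational(19, 3), -573) = -3629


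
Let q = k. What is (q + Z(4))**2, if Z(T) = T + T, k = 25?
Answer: 1089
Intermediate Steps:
Z(T) = 2*T
q = 25
(q + Z(4))**2 = (25 + 2*4)**2 = (25 + 8)**2 = 33**2 = 1089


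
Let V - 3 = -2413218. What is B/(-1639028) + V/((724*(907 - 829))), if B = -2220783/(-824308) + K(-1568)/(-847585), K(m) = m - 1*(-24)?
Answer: -115144696907640727940921/2694517924628114783120 ≈ -42.733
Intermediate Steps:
K(m) = 24 + m (K(m) = m + 24 = 24 + m)
V = -2413215 (V = 3 - 2413218 = -2413215)
B = 1883575090607/698671096180 (B = -2220783/(-824308) + (24 - 1568)/(-847585) = -2220783*(-1/824308) - 1544*(-1/847585) = 2220783/824308 + 1544/847585 = 1883575090607/698671096180 ≈ 2.6959)
B/(-1639028) + V/((724*(907 - 829))) = (1883575090607/698671096180)/(-1639028) - 2413215*1/(724*(907 - 829)) = (1883575090607/698671096180)*(-1/1639028) - 2413215/(724*78) = -1883575090607/1145141489429713040 - 2413215/56472 = -1883575090607/1145141489429713040 - 2413215*1/56472 = -1883575090607/1145141489429713040 - 804405/18824 = -115144696907640727940921/2694517924628114783120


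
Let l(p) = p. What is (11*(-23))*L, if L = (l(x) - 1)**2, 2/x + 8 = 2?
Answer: -4048/9 ≈ -449.78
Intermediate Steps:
x = -1/3 (x = 2/(-8 + 2) = 2/(-6) = 2*(-1/6) = -1/3 ≈ -0.33333)
L = 16/9 (L = (-1/3 - 1)**2 = (-4/3)**2 = 16/9 ≈ 1.7778)
(11*(-23))*L = (11*(-23))*(16/9) = -253*16/9 = -4048/9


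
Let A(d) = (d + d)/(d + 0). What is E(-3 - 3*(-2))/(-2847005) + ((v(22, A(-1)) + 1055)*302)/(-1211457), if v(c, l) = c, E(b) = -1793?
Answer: -307942540623/1149674712095 ≈ -0.26785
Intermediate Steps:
A(d) = 2 (A(d) = (2*d)/d = 2)
E(-3 - 3*(-2))/(-2847005) + ((v(22, A(-1)) + 1055)*302)/(-1211457) = -1793/(-2847005) + ((22 + 1055)*302)/(-1211457) = -1793*(-1/2847005) + (1077*302)*(-1/1211457) = 1793/2847005 + 325254*(-1/1211457) = 1793/2847005 - 108418/403819 = -307942540623/1149674712095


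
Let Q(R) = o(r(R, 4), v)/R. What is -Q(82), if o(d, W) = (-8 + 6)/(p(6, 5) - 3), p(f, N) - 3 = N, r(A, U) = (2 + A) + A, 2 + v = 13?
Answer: 1/205 ≈ 0.0048781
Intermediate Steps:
v = 11 (v = -2 + 13 = 11)
r(A, U) = 2 + 2*A
p(f, N) = 3 + N
o(d, W) = -2/5 (o(d, W) = (-8 + 6)/((3 + 5) - 3) = -2/(8 - 3) = -2/5)
Q(R) = -2/(5*R)
-Q(82) = -(-2)/(5*82) = -1*(-1/205) = 1/205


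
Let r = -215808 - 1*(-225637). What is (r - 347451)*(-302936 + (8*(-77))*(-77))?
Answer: 86263771488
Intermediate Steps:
r = 9829 (r = -215808 + 225637 = 9829)
(r - 347451)*(-302936 + (8*(-77))*(-77)) = (9829 - 347451)*(-302936 + (8*(-77))*(-77)) = -337622*(-302936 - 616*(-77)) = -337622*(-302936 + 47432) = -337622*(-255504) = 86263771488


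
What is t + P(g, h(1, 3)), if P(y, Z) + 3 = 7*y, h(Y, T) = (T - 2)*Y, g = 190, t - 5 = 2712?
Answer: 4044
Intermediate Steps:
t = 2717 (t = 5 + 2712 = 2717)
h(Y, T) = Y*(-2 + T) (h(Y, T) = (-2 + T)*Y = Y*(-2 + T))
P(y, Z) = -3 + 7*y
t + P(g, h(1, 3)) = 2717 + (-3 + 7*190) = 2717 + (-3 + 1330) = 2717 + 1327 = 4044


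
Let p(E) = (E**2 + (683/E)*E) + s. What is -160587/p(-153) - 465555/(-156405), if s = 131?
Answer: -922631398/252573221 ≈ -3.6529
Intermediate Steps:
p(E) = 814 + E**2 (p(E) = (E**2 + (683/E)*E) + 131 = (E**2 + 683) + 131 = (683 + E**2) + 131 = 814 + E**2)
-160587/p(-153) - 465555/(-156405) = -160587/(814 + (-153)**2) - 465555/(-156405) = -160587/(814 + 23409) - 465555*(-1/156405) = -160587/24223 + 31037/10427 = -922631398/252573221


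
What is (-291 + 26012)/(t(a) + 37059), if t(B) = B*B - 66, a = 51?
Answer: 25721/39594 ≈ 0.64962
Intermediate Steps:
t(B) = -66 + B**2 (t(B) = B**2 - 66 = -66 + B**2)
(-291 + 26012)/(t(a) + 37059) = (-291 + 26012)/((-66 + 51**2) + 37059) = 25721/((-66 + 2601) + 37059) = 25721/(2535 + 37059) = 25721/39594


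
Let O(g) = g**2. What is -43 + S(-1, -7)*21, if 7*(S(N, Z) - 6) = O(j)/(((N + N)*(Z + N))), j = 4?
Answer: 86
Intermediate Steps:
S(N, Z) = 6 + 8/(7*N*(N + Z)) (S(N, Z) = 6 + (4**2/(((N + N)*(Z + N))))/7 = 6 + (16/(((2*N)*(N + Z))))/7 = 6 + (16/((2*N*(N + Z))))/7 = 6 + (16*(1/(2*N*(N + Z))))/7 = 6 + (8/(N*(N + Z)))/7 = 6 + 8/(7*N*(N + Z)))
-43 + S(-1, -7)*21 = -43 + ((2/7)*(4 + 21*(-1)**2 + 21*(-1)*(-7))/(-1*(-1 - 7)))*21 = -43 + ((2/7)*(-1)*(4 + 21*1 + 147)/(-8))*21 = -43 + ((2/7)*(-1)*(-1/8)*(4 + 21 + 147))*21 = -43 + ((2/7)*(-1)*(-1/8)*172)*21 = -43 + (43/7)*21 = -43 + 129 = 86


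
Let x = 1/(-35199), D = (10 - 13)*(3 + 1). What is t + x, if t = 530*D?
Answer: -223865641/35199 ≈ -6360.0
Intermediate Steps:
D = -12 (D = -3*4 = -12)
t = -6360 (t = 530*(-12) = -6360)
x = -1/35199 ≈ -2.8410e-5
t + x = -6360 - 1/35199 = -223865641/35199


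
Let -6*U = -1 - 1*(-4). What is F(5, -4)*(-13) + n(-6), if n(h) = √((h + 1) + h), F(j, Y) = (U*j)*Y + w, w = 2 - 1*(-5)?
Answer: -221 + I*√11 ≈ -221.0 + 3.3166*I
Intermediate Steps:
w = 7 (w = 2 + 5 = 7)
U = -½ (U = -(-1 - 1*(-4))/6 = -(-1 + 4)/6 = -⅙*3 = -½ ≈ -0.50000)
F(j, Y) = 7 - Y*j/2 (F(j, Y) = (-j/2)*Y + 7 = -Y*j/2 + 7 = 7 - Y*j/2)
n(h) = √(1 + 2*h) (n(h) = √((1 + h) + h) = √(1 + 2*h))
F(5, -4)*(-13) + n(-6) = (7 - ½*(-4)*5)*(-13) + √(1 + 2*(-6)) = (7 + 10)*(-13) + √(1 - 12) = 17*(-13) + √(-11) = -221 + I*√11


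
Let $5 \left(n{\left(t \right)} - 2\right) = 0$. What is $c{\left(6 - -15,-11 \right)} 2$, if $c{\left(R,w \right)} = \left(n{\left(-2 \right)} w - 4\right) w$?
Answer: $572$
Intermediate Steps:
$n{\left(t \right)} = 2$ ($n{\left(t \right)} = 2 + \frac{1}{5} \cdot 0 = 2 + 0 = 2$)
$c{\left(R,w \right)} = w \left(-4 + 2 w\right)$ ($c{\left(R,w \right)} = \left(2 w - 4\right) w = \left(-4 + 2 w\right) w = w \left(-4 + 2 w\right)$)
$c{\left(6 - -15,-11 \right)} 2 = 2 \left(-11\right) \left(-2 - 11\right) 2 = 2 \left(-11\right) \left(-13\right) 2 = 286 \cdot 2 = 572$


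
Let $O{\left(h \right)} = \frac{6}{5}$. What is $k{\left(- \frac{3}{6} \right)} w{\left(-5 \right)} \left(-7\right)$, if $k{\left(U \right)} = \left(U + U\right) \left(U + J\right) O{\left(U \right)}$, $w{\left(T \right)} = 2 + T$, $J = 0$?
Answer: $\frac{63}{5} \approx 12.6$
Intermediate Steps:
$O{\left(h \right)} = \frac{6}{5}$ ($O{\left(h \right)} = 6 \cdot \frac{1}{5} = \frac{6}{5}$)
$k{\left(U \right)} = \frac{12 U^{2}}{5}$ ($k{\left(U \right)} = \left(U + U\right) \left(U + 0\right) \frac{6}{5} = 2 U U \frac{6}{5} = 2 U^{2} \cdot \frac{6}{5} = \frac{12 U^{2}}{5}$)
$k{\left(- \frac{3}{6} \right)} w{\left(-5 \right)} \left(-7\right) = \frac{12 \left(- \frac{3}{6}\right)^{2}}{5} \left(2 - 5\right) \left(-7\right) = \frac{12 \left(\left(-3\right) \frac{1}{6}\right)^{2}}{5} \left(-3\right) \left(-7\right) = \frac{12 \left(- \frac{1}{2}\right)^{2}}{5} \left(-3\right) \left(-7\right) = \frac{12}{5} \cdot \frac{1}{4} \left(-3\right) \left(-7\right) = \frac{3}{5} \left(-3\right) \left(-7\right) = \left(- \frac{9}{5}\right) \left(-7\right) = \frac{63}{5}$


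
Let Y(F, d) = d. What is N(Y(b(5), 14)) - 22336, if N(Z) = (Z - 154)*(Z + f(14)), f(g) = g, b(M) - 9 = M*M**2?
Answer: -26256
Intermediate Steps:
b(M) = 9 + M**3 (b(M) = 9 + M*M**2 = 9 + M**3)
N(Z) = (-154 + Z)*(14 + Z) (N(Z) = (Z - 154)*(Z + 14) = (-154 + Z)*(14 + Z))
N(Y(b(5), 14)) - 22336 = (-2156 + 14**2 - 140*14) - 22336 = (-2156 + 196 - 1960) - 22336 = -3920 - 22336 = -26256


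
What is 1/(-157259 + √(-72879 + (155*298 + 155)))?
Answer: -157259/24730419615 - I*√26534/24730419615 ≈ -6.3589e-6 - 6.5867e-9*I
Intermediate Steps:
1/(-157259 + √(-72879 + (155*298 + 155))) = 1/(-157259 + √(-72879 + (46190 + 155))) = 1/(-157259 + √(-72879 + 46345)) = 1/(-157259 + √(-26534)) = 1/(-157259 + I*√26534)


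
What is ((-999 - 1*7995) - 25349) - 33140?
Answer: -67483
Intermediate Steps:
((-999 - 1*7995) - 25349) - 33140 = ((-999 - 7995) - 25349) - 33140 = (-8994 - 25349) - 33140 = -34343 - 33140 = -67483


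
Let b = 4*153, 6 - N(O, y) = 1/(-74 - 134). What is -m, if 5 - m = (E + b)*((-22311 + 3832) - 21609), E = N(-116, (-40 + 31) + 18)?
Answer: -644139125/26 ≈ -2.4775e+7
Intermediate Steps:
N(O, y) = 1249/208 (N(O, y) = 6 - 1/(-74 - 134) = 6 - 1/(-208) = 6 - 1*(-1/208) = 6 + 1/208 = 1249/208)
E = 1249/208 ≈ 6.0048
b = 612
m = 644139125/26 (m = 5 - (1249/208 + 612)*((-22311 + 3832) - 21609) = 5 - 128545*(-18479 - 21609)/208 = 5 - 128545*(-40088)/208 = 5 - 1*(-644138995/26) = 5 + 644138995/26 = 644139125/26 ≈ 2.4775e+7)
-m = -1*644139125/26 = -644139125/26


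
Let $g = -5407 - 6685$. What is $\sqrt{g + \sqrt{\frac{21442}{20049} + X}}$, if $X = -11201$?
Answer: $\frac{\sqrt{-4860529352892 + 20049 i \sqrt{4501950962943}}}{20049} \approx 0.4812 + 109.96 i$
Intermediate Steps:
$g = -12092$ ($g = -5407 - 6685 = -12092$)
$\sqrt{g + \sqrt{\frac{21442}{20049} + X}} = \sqrt{-12092 + \sqrt{\frac{21442}{20049} - 11201}} = \sqrt{-12092 + \sqrt{- \frac{224547407}{20049}}} = \sqrt{-12092 + \frac{i \sqrt{4501950962943}}{20049}}$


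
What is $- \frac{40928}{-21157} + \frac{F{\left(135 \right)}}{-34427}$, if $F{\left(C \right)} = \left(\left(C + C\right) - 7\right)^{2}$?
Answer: $- \frac{54380277}{728372039} \approx -0.07466$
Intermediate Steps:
$F{\left(C \right)} = \left(-7 + 2 C\right)^{2}$ ($F{\left(C \right)} = \left(2 C - 7\right)^{2} = \left(-7 + 2 C\right)^{2}$)
$- \frac{40928}{-21157} + \frac{F{\left(135 \right)}}{-34427} = - \frac{40928}{-21157} + \frac{\left(-7 + 2 \cdot 135\right)^{2}}{-34427} = \left(-40928\right) \left(- \frac{1}{21157}\right) + \left(-7 + 270\right)^{2} \left(- \frac{1}{34427}\right) = \frac{40928}{21157} + 263^{2} \left(- \frac{1}{34427}\right) = \frac{40928}{21157} + 69169 \left(- \frac{1}{34427}\right) = \frac{40928}{21157} - \frac{69169}{34427} = - \frac{54380277}{728372039}$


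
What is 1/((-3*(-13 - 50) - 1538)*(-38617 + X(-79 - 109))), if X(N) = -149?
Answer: 1/52295334 ≈ 1.9122e-8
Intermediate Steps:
1/((-3*(-13 - 50) - 1538)*(-38617 + X(-79 - 109))) = 1/((-3*(-13 - 50) - 1538)*(-38617 - 149)) = 1/((-3*(-63) - 1538)*(-38766)) = 1/((189 - 1538)*(-38766)) = 1/(-1349*(-38766)) = 1/52295334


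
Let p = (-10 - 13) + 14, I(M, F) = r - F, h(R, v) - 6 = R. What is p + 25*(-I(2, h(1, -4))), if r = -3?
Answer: 241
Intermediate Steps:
h(R, v) = 6 + R
I(M, F) = -3 - F
p = -9 (p = -23 + 14 = -9)
p + 25*(-I(2, h(1, -4))) = -9 + 25*(-(-3 - (6 + 1))) = -9 + 25*(-(-3 - 1*7)) = -9 + 25*(-(-3 - 7)) = -9 + 25*(-1*(-10)) = -9 + 25*10 = -9 + 250 = 241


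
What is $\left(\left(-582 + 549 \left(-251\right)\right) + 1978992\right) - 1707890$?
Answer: $132721$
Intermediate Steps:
$\left(\left(-582 + 549 \left(-251\right)\right) + 1978992\right) - 1707890 = \left(\left(-582 - 137799\right) + 1978992\right) - 1707890 = \left(-138381 + 1978992\right) - 1707890 = 1840611 - 1707890 = 132721$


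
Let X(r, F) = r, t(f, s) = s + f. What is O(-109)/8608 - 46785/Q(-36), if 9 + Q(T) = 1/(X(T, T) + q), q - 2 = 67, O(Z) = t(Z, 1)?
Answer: 207654723/39812 ≈ 5215.9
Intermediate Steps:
t(f, s) = f + s
O(Z) = 1 + Z (O(Z) = Z + 1 = 1 + Z)
q = 69 (q = 2 + 67 = 69)
Q(T) = -9 + 1/(69 + T) (Q(T) = -9 + 1/(T + 69) = -9 + 1/(69 + T))
O(-109)/8608 - 46785/Q(-36) = (1 - 109)/8608 - 46785*(69 - 36)/(-620 - 9*(-36)) = -108*1/8608 - 46785*33/(-620 + 324) = -27/2152 - 46785/((1/33)*(-296)) = -27/2152 - 46785/(-296/33) = -27/2152 - 46785*(-33/296) = -27/2152 + 1543905/296 = 207654723/39812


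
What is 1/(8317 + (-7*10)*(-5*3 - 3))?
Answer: 1/9577 ≈ 0.00010442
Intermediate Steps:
1/(8317 + (-7*10)*(-5*3 - 3)) = 1/(8317 - 70*(-15 - 3)) = 1/(8317 - 70*(-18)) = 1/(8317 + 1260) = 1/9577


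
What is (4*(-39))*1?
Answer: -156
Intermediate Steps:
(4*(-39))*1 = -156*1 = -156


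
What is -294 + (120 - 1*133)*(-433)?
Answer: 5335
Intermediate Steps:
-294 + (120 - 1*133)*(-433) = -294 + (120 - 133)*(-433) = -294 - 13*(-433) = -294 + 5629 = 5335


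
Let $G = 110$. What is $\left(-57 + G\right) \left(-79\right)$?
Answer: $-4187$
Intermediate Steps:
$\left(-57 + G\right) \left(-79\right) = \left(-57 + 110\right) \left(-79\right) = 53 \left(-79\right) = -4187$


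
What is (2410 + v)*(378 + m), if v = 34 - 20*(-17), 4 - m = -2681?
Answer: 8527392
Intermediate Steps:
m = 2685 (m = 4 - 1*(-2681) = 4 + 2681 = 2685)
v = 374 (v = 34 + 340 = 374)
(2410 + v)*(378 + m) = (2410 + 374)*(378 + 2685) = 2784*3063 = 8527392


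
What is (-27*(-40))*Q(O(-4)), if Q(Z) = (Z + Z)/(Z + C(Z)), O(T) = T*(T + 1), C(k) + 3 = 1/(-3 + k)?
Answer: 116640/41 ≈ 2844.9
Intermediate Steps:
C(k) = -3 + 1/(-3 + k)
O(T) = T*(1 + T)
Q(Z) = 2*Z/(Z + (10 - 3*Z)/(-3 + Z)) (Q(Z) = (Z + Z)/(Z + (10 - 3*Z)/(-3 + Z)) = (2*Z)/(Z + (10 - 3*Z)/(-3 + Z)) = 2*Z/(Z + (10 - 3*Z)/(-3 + Z)))
(-27*(-40))*Q(O(-4)) = (-27*(-40))*(2*(-4*(1 - 4))*(-3 - 4*(1 - 4))/(10 + (-4*(1 - 4))² - (-24)*(1 - 4))) = 1080*(2*(-4*(-3))*(-3 - 4*(-3))/(10 + (-4*(-3))² - (-24)*(-3))) = 1080*(2*12*(-3 + 12)/(10 + 12² - 6*12)) = 1080*(2*12*9/(10 + 144 - 72)) = 1080*(2*12*9/82) = 1080*(2*12*(1/82)*9) = 1080*(108/41) = 116640/41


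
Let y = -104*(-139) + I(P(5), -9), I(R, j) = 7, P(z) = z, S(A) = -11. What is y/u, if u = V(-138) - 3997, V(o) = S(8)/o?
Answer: -1995894/551575 ≈ -3.6185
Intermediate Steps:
V(o) = -11/o
y = 14463 (y = -104*(-139) + 7 = 14456 + 7 = 14463)
u = -551575/138 (u = -11/(-138) - 3997 = -11*(-1/138) - 3997 = 11/138 - 3997 = -551575/138 ≈ -3996.9)
y/u = 14463/(-551575/138) = 14463*(-138/551575) = -1995894/551575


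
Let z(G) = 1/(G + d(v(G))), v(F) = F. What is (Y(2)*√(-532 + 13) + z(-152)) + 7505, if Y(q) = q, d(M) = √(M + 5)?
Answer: 174498603/23251 + 2*I*√519 - 7*I*√3/23251 ≈ 7505.0 + 45.563*I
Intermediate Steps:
d(M) = √(5 + M)
z(G) = 1/(G + √(5 + G))
(Y(2)*√(-532 + 13) + z(-152)) + 7505 = (2*√(-532 + 13) + 1/(-152 + √(5 - 152))) + 7505 = (2*√(-519) + 1/(-152 + √(-147))) + 7505 = (2*(I*√519) + 1/(-152 + 7*I*√3)) + 7505 = (2*I*√519 + 1/(-152 + 7*I*√3)) + 7505 = (1/(-152 + 7*I*√3) + 2*I*√519) + 7505 = 7505 + 1/(-152 + 7*I*√3) + 2*I*√519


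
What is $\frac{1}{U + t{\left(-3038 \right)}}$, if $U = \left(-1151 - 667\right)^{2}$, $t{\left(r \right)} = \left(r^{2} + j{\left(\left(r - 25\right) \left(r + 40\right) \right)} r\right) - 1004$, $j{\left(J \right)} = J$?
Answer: $- \frac{1}{27885037648} \approx -3.5862 \cdot 10^{-11}$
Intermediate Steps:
$t{\left(r \right)} = -1004 + r^{2} + r \left(-25 + r\right) \left(40 + r\right)$ ($t{\left(r \right)} = \left(r^{2} + \left(r - 25\right) \left(r + 40\right) r\right) - 1004 = \left(r^{2} + \left(-25 + r\right) \left(40 + r\right) r\right) - 1004 = \left(r^{2} + r \left(-25 + r\right) \left(40 + r\right)\right) - 1004 = -1004 + r^{2} + r \left(-25 + r\right) \left(40 + r\right)$)
$U = 3305124$ ($U = \left(-1818\right)^{2} = 3305124$)
$\frac{1}{U + t{\left(-3038 \right)}} = \frac{1}{3305124 + \left(-1004 + \left(-3038\right)^{3} - -3038000 + 16 \left(-3038\right)^{2}\right)} = \frac{1}{3305124 + \left(-1004 - 28039050872 + 3038000 + 16 \cdot 9229444\right)} = \frac{1}{3305124 + \left(-1004 - 28039050872 + 3038000 + 147671104\right)} = \frac{1}{3305124 - 27888342772} = \frac{1}{-27885037648} = - \frac{1}{27885037648}$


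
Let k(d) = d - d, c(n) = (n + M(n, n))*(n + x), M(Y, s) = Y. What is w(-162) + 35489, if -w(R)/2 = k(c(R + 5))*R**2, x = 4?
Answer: 35489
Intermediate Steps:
c(n) = 2*n*(4 + n) (c(n) = (n + n)*(n + 4) = (2*n)*(4 + n) = 2*n*(4 + n))
k(d) = 0
w(R) = 0 (w(R) = -0*R**2 = -2*0 = 0)
w(-162) + 35489 = 0 + 35489 = 35489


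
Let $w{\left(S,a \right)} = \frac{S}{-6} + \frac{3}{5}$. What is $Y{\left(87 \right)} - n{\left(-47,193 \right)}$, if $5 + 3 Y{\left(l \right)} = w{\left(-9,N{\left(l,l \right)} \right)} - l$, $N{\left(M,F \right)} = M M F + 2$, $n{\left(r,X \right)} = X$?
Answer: $- \frac{6689}{30} \approx -222.97$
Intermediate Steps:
$N{\left(M,F \right)} = 2 + F M^{2}$ ($N{\left(M,F \right)} = M^{2} F + 2 = F M^{2} + 2 = 2 + F M^{2}$)
$w{\left(S,a \right)} = \frac{3}{5} - \frac{S}{6}$ ($w{\left(S,a \right)} = S \left(- \frac{1}{6}\right) + 3 \cdot \frac{1}{5} = - \frac{S}{6} + \frac{3}{5} = \frac{3}{5} - \frac{S}{6}$)
$Y{\left(l \right)} = - \frac{29}{30} - \frac{l}{3}$ ($Y{\left(l \right)} = - \frac{5}{3} + \frac{\left(\frac{3}{5} - - \frac{3}{2}\right) - l}{3} = - \frac{5}{3} + \frac{\left(\frac{3}{5} + \frac{3}{2}\right) - l}{3} = - \frac{5}{3} + \frac{\frac{21}{10} - l}{3} = - \frac{5}{3} - \left(- \frac{7}{10} + \frac{l}{3}\right) = - \frac{29}{30} - \frac{l}{3}$)
$Y{\left(87 \right)} - n{\left(-47,193 \right)} = \left(- \frac{29}{30} - 29\right) - 193 = - \frac{899}{30} - 193 = - \frac{6689}{30}$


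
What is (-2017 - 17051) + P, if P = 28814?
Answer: 9746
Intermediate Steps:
(-2017 - 17051) + P = (-2017 - 17051) + 28814 = -19068 + 28814 = 9746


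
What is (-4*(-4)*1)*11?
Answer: 176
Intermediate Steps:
(-4*(-4)*1)*11 = (16*1)*11 = 16*11 = 176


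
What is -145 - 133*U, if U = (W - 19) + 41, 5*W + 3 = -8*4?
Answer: -2140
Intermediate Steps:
W = -7 (W = -3/5 + (-8*4)/5 = -3/5 + (1/5)*(-32) = -3/5 - 32/5 = -7)
U = 15 (U = (-7 - 19) + 41 = -26 + 41 = 15)
-145 - 133*U = -145 - 133*15 = -145 - 1995 = -2140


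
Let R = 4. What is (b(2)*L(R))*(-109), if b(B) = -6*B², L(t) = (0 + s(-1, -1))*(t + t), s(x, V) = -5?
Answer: -104640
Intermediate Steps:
L(t) = -10*t (L(t) = (0 - 5)*(t + t) = -10*t)
(b(2)*L(R))*(-109) = ((-6*2²)*(-10*4))*(-109) = (-6*4*(-40))*(-109) = -24*(-40)*(-109) = 960*(-109) = -104640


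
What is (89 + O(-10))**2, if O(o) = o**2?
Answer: 35721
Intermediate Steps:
(89 + O(-10))**2 = (89 + (-10)**2)**2 = (89 + 100)**2 = 189**2 = 35721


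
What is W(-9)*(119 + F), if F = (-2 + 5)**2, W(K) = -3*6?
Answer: -2304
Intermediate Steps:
W(K) = -18
F = 9 (F = 3**2 = 9)
W(-9)*(119 + F) = -18*(119 + 9) = -18*128 = -2304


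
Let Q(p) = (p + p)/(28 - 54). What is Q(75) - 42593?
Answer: -553784/13 ≈ -42599.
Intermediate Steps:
Q(p) = -p/13 (Q(p) = (2*p)/(-26) = (2*p)*(-1/26) = -p/13)
Q(75) - 42593 = -1/13*75 - 42593 = -75/13 - 42593 = -553784/13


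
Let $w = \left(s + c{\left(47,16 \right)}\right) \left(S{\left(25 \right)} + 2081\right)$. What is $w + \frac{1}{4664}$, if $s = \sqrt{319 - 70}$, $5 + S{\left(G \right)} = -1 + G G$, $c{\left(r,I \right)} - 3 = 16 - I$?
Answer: $\frac{37778401}{4664} + 2700 \sqrt{249} \approx 50705.0$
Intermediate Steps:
$c{\left(r,I \right)} = 19 - I$ ($c{\left(r,I \right)} = 3 - \left(-16 + I\right) = 19 - I$)
$S{\left(G \right)} = -6 + G^{2}$ ($S{\left(G \right)} = -5 + \left(-1 + G G\right) = -5 + \left(-1 + G^{2}\right) = -6 + G^{2}$)
$s = \sqrt{249} \approx 15.78$
$w = 8100 + 2700 \sqrt{249}$ ($w = \left(\sqrt{249} + \left(19 - 16\right)\right) \left(\left(-6 + 25^{2}\right) + 2081\right) = \left(\sqrt{249} + \left(19 - 16\right)\right) \left(\left(-6 + 625\right) + 2081\right) = \left(\sqrt{249} + 3\right) \left(619 + 2081\right) = \left(3 + \sqrt{249}\right) 2700 = 8100 + 2700 \sqrt{249} \approx 50705.0$)
$w + \frac{1}{4664} = \left(8100 + 2700 \sqrt{249}\right) + \frac{1}{4664} = \frac{37778401}{4664} + 2700 \sqrt{249}$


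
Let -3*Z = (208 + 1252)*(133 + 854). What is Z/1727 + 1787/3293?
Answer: -1578673471/5687011 ≈ -277.59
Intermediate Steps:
Z = -480340 (Z = -(208 + 1252)*(133 + 854)/3 = -1460*987/3 = -⅓*1441020 = -480340)
Z/1727 + 1787/3293 = -480340/1727 + 1787/3293 = -1578673471/5687011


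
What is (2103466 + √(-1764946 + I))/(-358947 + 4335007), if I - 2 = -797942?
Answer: 1051733/1988030 + I*√2562886/3976060 ≈ 0.52903 + 0.00040263*I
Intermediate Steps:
I = -797940 (I = 2 - 797942 = -797940)
(2103466 + √(-1764946 + I))/(-358947 + 4335007) = (2103466 + √(-1764946 - 797940))/(-358947 + 4335007) = (2103466 + √(-2562886))/3976060 = (2103466 + I*√2562886)*(1/3976060) = 1051733/1988030 + I*√2562886/3976060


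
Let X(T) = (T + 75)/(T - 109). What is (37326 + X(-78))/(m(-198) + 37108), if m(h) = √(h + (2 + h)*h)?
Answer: 129506270610/128746232549 - 20939895*√4290/257492465098 ≈ 1.0006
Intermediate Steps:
X(T) = (75 + T)/(-109 + T)
m(h) = √(h + h*(2 + h))
(37326 + X(-78))/(m(-198) + 37108) = (37326 + (75 - 78)/(-109 - 78))/(√(-198*(3 - 198)) + 37108) = (37326 - 3/(-187))/(√(-198*(-195)) + 37108) = (37326 - 1/187*(-3))/(√38610 + 37108) = (37326 + 3/187)/(3*√4290 + 37108) = 6979965/(187*(37108 + 3*√4290))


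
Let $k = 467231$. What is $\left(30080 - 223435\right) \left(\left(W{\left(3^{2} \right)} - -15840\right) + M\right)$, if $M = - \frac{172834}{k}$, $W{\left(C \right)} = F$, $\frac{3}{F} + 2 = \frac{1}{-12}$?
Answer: $- \frac{7154225290365614}{2336155} \approx -3.0624 \cdot 10^{9}$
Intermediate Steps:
$F = - \frac{36}{25}$ ($F = \frac{3}{-2 + \frac{1}{-12}} = \frac{3}{-2 - \frac{1}{12}} = \frac{3}{- \frac{25}{12}} = 3 \left(- \frac{12}{25}\right) = - \frac{36}{25} \approx -1.44$)
$W{\left(C \right)} = - \frac{36}{25}$
$M = - \frac{172834}{467231} \approx -0.36991$
$\left(30080 - 223435\right) \left(\left(W{\left(3^{2} \right)} - -15840\right) + M\right) = \left(30080 - 223435\right) \left(\left(- \frac{36}{25} - -15840\right) - \frac{172834}{467231}\right) = - 193355 \left(\left(- \frac{36}{25} + 15840\right) - \frac{172834}{467231}\right) = - 193355 \left(\frac{395964}{25} - \frac{172834}{467231}\right) = \left(-193355\right) \frac{185002334834}{11680775} = - \frac{7154225290365614}{2336155}$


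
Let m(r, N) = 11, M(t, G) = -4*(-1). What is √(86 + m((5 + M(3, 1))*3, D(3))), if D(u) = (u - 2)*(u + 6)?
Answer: √97 ≈ 9.8489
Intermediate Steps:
M(t, G) = 4
D(u) = (-2 + u)*(6 + u)
√(86 + m((5 + M(3, 1))*3, D(3))) = √(86 + 11) = √97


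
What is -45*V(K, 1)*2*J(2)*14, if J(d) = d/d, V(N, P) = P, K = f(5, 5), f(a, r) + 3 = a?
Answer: -1260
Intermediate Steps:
f(a, r) = -3 + a
K = 2 (K = -3 + 5 = 2)
J(d) = 1
-45*V(K, 1)*2*J(2)*14 = -45*1*2*14 = -90*14 = -1260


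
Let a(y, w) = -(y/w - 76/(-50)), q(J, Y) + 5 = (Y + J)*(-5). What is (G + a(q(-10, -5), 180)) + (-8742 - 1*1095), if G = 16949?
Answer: 3199541/450 ≈ 7110.1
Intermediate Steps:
q(J, Y) = -5 - 5*J - 5*Y (q(J, Y) = -5 + (Y + J)*(-5) = -5 + (J + Y)*(-5) = -5 + (-5*J - 5*Y) = -5 - 5*J - 5*Y)
a(y, w) = -38/25 - y/w (a(y, w) = -(y/w - 76*(-1/50)) = -(y/w + 38/25) = -(38/25 + y/w) = -38/25 - y/w)
(G + a(q(-10, -5), 180)) + (-8742 - 1*1095) = (16949 + (-38/25 - 1*(-5 - 5*(-10) - 5*(-5))/180)) + (-8742 - 1*1095) = (16949 + (-38/25 - 1*(-5 + 50 + 25)*1/180)) + (-8742 - 1095) = (16949 + (-38/25 - 1*70*1/180)) - 9837 = (16949 + (-38/25 - 7/18)) - 9837 = (16949 - 859/450) - 9837 = 7626191/450 - 9837 = 3199541/450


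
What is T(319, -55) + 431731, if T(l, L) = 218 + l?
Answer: 432268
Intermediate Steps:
T(319, -55) + 431731 = (218 + 319) + 431731 = 537 + 431731 = 432268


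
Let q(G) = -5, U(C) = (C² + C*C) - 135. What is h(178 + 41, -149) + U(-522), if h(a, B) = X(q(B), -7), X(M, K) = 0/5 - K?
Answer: 544840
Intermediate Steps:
U(C) = -135 + 2*C² (U(C) = (C² + C²) - 135 = 2*C² - 135 = -135 + 2*C²)
X(M, K) = -K (X(M, K) = 0*(⅕) - K = 0 - K = -K)
h(a, B) = 7 (h(a, B) = -1*(-7) = 7)
h(178 + 41, -149) + U(-522) = 7 + (-135 + 2*(-522)²) = 7 + (-135 + 2*272484) = 7 + (-135 + 544968) = 7 + 544833 = 544840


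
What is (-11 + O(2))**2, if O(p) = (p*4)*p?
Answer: 25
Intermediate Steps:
O(p) = 4*p**2 (O(p) = (4*p)*p = 4*p**2)
(-11 + O(2))**2 = (-11 + 4*2**2)**2 = (-11 + 4*4)**2 = (-11 + 16)**2 = 5**2 = 25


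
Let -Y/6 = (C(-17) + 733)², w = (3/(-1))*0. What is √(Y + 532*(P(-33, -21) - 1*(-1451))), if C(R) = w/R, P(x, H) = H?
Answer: I*√2462974 ≈ 1569.4*I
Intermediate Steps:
w = 0 (w = (3*(-1))*0 = -3*0 = 0)
C(R) = 0 (C(R) = 0/R = 0)
Y = -3223734 (Y = -6*(0 + 733)² = -6*733² = -6*537289 = -3223734)
√(Y + 532*(P(-33, -21) - 1*(-1451))) = √(-3223734 + 532*(-21 - 1*(-1451))) = √(-3223734 + 532*(-21 + 1451)) = √(-3223734 + 532*1430) = √(-3223734 + 760760) = √(-2462974) = I*√2462974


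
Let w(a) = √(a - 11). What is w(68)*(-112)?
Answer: -112*√57 ≈ -845.58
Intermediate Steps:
w(a) = √(-11 + a)
w(68)*(-112) = √(-11 + 68)*(-112) = √57*(-112) = -112*√57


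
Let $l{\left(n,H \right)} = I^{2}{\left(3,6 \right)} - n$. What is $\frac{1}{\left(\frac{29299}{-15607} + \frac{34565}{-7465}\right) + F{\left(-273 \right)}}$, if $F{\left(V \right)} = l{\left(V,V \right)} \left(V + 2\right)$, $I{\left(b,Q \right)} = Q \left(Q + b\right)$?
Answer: $- \frac{23301251}{20137535472567} \approx -1.1571 \cdot 10^{-6}$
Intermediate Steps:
$l{\left(n,H \right)} = 2916 - n$ ($l{\left(n,H \right)} = \left(6 \left(6 + 3\right)\right)^{2} - n = \left(6 \cdot 9\right)^{2} - n = 54^{2} - n = 2916 - n$)
$F{\left(V \right)} = \left(2 + V\right) \left(2916 - V\right)$ ($F{\left(V \right)} = \left(2916 - V\right) \left(V + 2\right) = \left(2916 - V\right) \left(2 + V\right) = \left(2 + V\right) \left(2916 - V\right)$)
$\frac{1}{\left(\frac{29299}{-15607} + \frac{34565}{-7465}\right) + F{\left(-273 \right)}} = \frac{1}{\left(\frac{29299}{-15607} + \frac{34565}{-7465}\right) - \left(-2916 - 273\right) \left(2 - 273\right)} = \frac{1}{\left(29299 \left(- \frac{1}{15607}\right) + 34565 \left(- \frac{1}{7465}\right)\right) - \left(-3189\right) \left(-271\right)} = \frac{1}{\left(- \frac{29299}{15607} - \frac{6913}{1493}\right) - 864219} = \frac{1}{- \frac{151634598}{23301251} - 864219} = \frac{1}{- \frac{20137535472567}{23301251}} = - \frac{23301251}{20137535472567}$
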